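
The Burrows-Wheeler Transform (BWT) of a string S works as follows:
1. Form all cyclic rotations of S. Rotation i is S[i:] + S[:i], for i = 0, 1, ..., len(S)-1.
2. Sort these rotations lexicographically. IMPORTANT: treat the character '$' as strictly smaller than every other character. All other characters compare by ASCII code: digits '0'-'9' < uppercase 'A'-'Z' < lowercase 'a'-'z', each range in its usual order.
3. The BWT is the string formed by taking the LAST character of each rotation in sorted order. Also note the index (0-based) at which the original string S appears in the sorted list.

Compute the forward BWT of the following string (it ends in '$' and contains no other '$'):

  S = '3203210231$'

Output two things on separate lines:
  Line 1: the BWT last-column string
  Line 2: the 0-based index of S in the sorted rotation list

Answer: 112323302$0
9

Derivation:
All 11 rotations (rotation i = S[i:]+S[:i]):
  rot[0] = 3203210231$
  rot[1] = 203210231$3
  rot[2] = 03210231$32
  rot[3] = 3210231$320
  rot[4] = 210231$3203
  rot[5] = 10231$32032
  rot[6] = 0231$320321
  rot[7] = 231$3203210
  rot[8] = 31$32032102
  rot[9] = 1$320321023
  rot[10] = $3203210231
Sorted (with $ < everything):
  sorted[0] = $3203210231  (last char: '1')
  sorted[1] = 0231$320321  (last char: '1')
  sorted[2] = 03210231$32  (last char: '2')
  sorted[3] = 1$320321023  (last char: '3')
  sorted[4] = 10231$32032  (last char: '2')
  sorted[5] = 203210231$3  (last char: '3')
  sorted[6] = 210231$3203  (last char: '3')
  sorted[7] = 231$3203210  (last char: '0')
  sorted[8] = 31$32032102  (last char: '2')
  sorted[9] = 3203210231$  (last char: '$')
  sorted[10] = 3210231$320  (last char: '0')
Last column: 112323302$0
Original string S is at sorted index 9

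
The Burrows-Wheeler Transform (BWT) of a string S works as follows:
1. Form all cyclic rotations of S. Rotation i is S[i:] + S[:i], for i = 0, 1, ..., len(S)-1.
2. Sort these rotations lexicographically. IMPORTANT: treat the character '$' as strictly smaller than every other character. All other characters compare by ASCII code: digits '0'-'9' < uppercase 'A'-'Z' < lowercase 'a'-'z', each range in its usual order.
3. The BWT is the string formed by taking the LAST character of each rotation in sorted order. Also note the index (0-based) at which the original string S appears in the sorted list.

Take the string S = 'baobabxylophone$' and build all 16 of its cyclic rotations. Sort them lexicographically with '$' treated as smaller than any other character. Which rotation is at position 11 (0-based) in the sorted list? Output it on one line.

Answer: one$baobabxyloph

Derivation:
All 16 rotations (rotation i = S[i:]+S[:i]):
  rot[0] = baobabxylophone$
  rot[1] = aobabxylophone$b
  rot[2] = obabxylophone$ba
  rot[3] = babxylophone$bao
  rot[4] = abxylophone$baob
  rot[5] = bxylophone$baoba
  rot[6] = xylophone$baobab
  rot[7] = ylophone$baobabx
  rot[8] = lophone$baobabxy
  rot[9] = ophone$baobabxyl
  rot[10] = phone$baobabxylo
  rot[11] = hone$baobabxylop
  rot[12] = one$baobabxyloph
  rot[13] = ne$baobabxylopho
  rot[14] = e$baobabxylophon
  rot[15] = $baobabxylophone
Sorted (with $ < everything):
  sorted[0] = $baobabxylophone
  sorted[1] = abxylophone$baob
  sorted[2] = aobabxylophone$b
  sorted[3] = babxylophone$bao
  sorted[4] = baobabxylophone$
  sorted[5] = bxylophone$baoba
  sorted[6] = e$baobabxylophon
  sorted[7] = hone$baobabxylop
  sorted[8] = lophone$baobabxy
  sorted[9] = ne$baobabxylopho
  sorted[10] = obabxylophone$ba
  sorted[11] = one$baobabxyloph
  sorted[12] = ophone$baobabxyl
  sorted[13] = phone$baobabxylo
  sorted[14] = xylophone$baobab
  sorted[15] = ylophone$baobabx
sorted[11] = one$baobabxyloph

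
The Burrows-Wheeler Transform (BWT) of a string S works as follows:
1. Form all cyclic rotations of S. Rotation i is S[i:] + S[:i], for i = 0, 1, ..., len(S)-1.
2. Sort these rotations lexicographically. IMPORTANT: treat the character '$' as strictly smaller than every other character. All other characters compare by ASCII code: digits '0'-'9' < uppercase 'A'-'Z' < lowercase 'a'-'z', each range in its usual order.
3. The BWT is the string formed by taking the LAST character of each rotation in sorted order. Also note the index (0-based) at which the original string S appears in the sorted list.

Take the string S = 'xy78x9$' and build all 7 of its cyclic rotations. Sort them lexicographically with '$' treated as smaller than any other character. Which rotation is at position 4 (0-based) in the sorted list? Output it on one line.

Answer: x9$xy78

Derivation:
All 7 rotations (rotation i = S[i:]+S[:i]):
  rot[0] = xy78x9$
  rot[1] = y78x9$x
  rot[2] = 78x9$xy
  rot[3] = 8x9$xy7
  rot[4] = x9$xy78
  rot[5] = 9$xy78x
  rot[6] = $xy78x9
Sorted (with $ < everything):
  sorted[0] = $xy78x9
  sorted[1] = 78x9$xy
  sorted[2] = 8x9$xy7
  sorted[3] = 9$xy78x
  sorted[4] = x9$xy78
  sorted[5] = xy78x9$
  sorted[6] = y78x9$x
sorted[4] = x9$xy78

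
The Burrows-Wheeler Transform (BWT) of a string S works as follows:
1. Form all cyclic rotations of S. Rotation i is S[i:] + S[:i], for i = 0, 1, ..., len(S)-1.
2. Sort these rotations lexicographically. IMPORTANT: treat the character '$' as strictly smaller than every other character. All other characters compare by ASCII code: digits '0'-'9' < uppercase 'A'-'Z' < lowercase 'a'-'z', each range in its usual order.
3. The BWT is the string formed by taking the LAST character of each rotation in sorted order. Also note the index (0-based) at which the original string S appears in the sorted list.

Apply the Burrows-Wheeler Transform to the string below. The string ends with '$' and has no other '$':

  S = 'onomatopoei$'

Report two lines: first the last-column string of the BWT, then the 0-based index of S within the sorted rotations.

Answer: imoeoopn$toa
8

Derivation:
All 12 rotations (rotation i = S[i:]+S[:i]):
  rot[0] = onomatopoei$
  rot[1] = nomatopoei$o
  rot[2] = omatopoei$on
  rot[3] = matopoei$ono
  rot[4] = atopoei$onom
  rot[5] = topoei$onoma
  rot[6] = opoei$onomat
  rot[7] = poei$onomato
  rot[8] = oei$onomatop
  rot[9] = ei$onomatopo
  rot[10] = i$onomatopoe
  rot[11] = $onomatopoei
Sorted (with $ < everything):
  sorted[0] = $onomatopoei  (last char: 'i')
  sorted[1] = atopoei$onom  (last char: 'm')
  sorted[2] = ei$onomatopo  (last char: 'o')
  sorted[3] = i$onomatopoe  (last char: 'e')
  sorted[4] = matopoei$ono  (last char: 'o')
  sorted[5] = nomatopoei$o  (last char: 'o')
  sorted[6] = oei$onomatop  (last char: 'p')
  sorted[7] = omatopoei$on  (last char: 'n')
  sorted[8] = onomatopoei$  (last char: '$')
  sorted[9] = opoei$onomat  (last char: 't')
  sorted[10] = poei$onomato  (last char: 'o')
  sorted[11] = topoei$onoma  (last char: 'a')
Last column: imoeoopn$toa
Original string S is at sorted index 8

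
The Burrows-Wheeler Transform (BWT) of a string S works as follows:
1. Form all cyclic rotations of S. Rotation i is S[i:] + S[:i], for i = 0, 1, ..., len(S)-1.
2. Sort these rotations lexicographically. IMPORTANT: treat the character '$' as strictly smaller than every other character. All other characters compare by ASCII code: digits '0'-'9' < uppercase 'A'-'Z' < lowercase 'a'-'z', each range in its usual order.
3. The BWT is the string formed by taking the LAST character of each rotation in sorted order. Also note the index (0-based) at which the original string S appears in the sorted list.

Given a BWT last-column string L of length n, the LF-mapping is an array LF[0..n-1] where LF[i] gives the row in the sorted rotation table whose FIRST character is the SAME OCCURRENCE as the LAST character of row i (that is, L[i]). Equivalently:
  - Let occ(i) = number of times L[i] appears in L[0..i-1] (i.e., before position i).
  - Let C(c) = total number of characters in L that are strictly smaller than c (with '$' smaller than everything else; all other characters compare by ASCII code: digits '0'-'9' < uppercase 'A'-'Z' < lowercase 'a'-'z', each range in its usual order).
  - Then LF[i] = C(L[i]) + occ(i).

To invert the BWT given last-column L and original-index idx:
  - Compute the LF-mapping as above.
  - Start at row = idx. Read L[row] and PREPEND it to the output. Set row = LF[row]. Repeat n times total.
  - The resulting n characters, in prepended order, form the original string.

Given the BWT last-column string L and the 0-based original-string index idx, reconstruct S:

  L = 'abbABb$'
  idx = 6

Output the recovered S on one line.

LF mapping: 3 4 5 1 2 6 0
Walk LF starting at row 6, prepending L[row]:
  step 1: row=6, L[6]='$', prepend. Next row=LF[6]=0
  step 2: row=0, L[0]='a', prepend. Next row=LF[0]=3
  step 3: row=3, L[3]='A', prepend. Next row=LF[3]=1
  step 4: row=1, L[1]='b', prepend. Next row=LF[1]=4
  step 5: row=4, L[4]='B', prepend. Next row=LF[4]=2
  step 6: row=2, L[2]='b', prepend. Next row=LF[2]=5
  step 7: row=5, L[5]='b', prepend. Next row=LF[5]=6
Reversed output: bbBbAa$

Answer: bbBbAa$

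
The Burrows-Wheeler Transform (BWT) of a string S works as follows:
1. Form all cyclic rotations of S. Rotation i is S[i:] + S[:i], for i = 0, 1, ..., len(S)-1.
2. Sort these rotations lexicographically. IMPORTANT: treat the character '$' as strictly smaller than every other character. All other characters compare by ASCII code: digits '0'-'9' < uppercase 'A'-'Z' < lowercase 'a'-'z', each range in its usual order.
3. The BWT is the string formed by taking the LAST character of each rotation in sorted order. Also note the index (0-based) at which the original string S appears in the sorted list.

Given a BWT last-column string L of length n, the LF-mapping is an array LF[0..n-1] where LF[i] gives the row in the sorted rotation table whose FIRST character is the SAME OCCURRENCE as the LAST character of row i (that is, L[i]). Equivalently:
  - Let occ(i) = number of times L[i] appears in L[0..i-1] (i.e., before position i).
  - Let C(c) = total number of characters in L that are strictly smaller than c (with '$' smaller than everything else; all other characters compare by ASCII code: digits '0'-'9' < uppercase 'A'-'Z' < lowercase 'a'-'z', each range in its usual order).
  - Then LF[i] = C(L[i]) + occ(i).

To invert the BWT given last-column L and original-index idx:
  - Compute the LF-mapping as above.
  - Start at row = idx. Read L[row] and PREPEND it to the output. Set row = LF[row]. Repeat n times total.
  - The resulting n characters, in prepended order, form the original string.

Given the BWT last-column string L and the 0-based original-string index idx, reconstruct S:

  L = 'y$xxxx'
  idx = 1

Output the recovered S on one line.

Answer: xxxxy$

Derivation:
LF mapping: 5 0 1 2 3 4
Walk LF starting at row 1, prepending L[row]:
  step 1: row=1, L[1]='$', prepend. Next row=LF[1]=0
  step 2: row=0, L[0]='y', prepend. Next row=LF[0]=5
  step 3: row=5, L[5]='x', prepend. Next row=LF[5]=4
  step 4: row=4, L[4]='x', prepend. Next row=LF[4]=3
  step 5: row=3, L[3]='x', prepend. Next row=LF[3]=2
  step 6: row=2, L[2]='x', prepend. Next row=LF[2]=1
Reversed output: xxxxy$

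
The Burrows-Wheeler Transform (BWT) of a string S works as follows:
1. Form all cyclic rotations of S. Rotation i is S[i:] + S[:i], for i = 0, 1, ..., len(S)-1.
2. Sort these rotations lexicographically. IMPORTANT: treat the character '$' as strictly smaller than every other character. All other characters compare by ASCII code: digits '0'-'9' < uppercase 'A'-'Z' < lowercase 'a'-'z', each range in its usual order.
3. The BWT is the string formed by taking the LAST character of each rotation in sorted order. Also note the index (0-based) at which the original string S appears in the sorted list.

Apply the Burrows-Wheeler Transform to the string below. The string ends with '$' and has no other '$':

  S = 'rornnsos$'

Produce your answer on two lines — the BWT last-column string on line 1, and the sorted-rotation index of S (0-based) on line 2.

Answer: srnrso$on
6

Derivation:
All 9 rotations (rotation i = S[i:]+S[:i]):
  rot[0] = rornnsos$
  rot[1] = ornnsos$r
  rot[2] = rnnsos$ro
  rot[3] = nnsos$ror
  rot[4] = nsos$rorn
  rot[5] = sos$rornn
  rot[6] = os$rornns
  rot[7] = s$rornnso
  rot[8] = $rornnsos
Sorted (with $ < everything):
  sorted[0] = $rornnsos  (last char: 's')
  sorted[1] = nnsos$ror  (last char: 'r')
  sorted[2] = nsos$rorn  (last char: 'n')
  sorted[3] = ornnsos$r  (last char: 'r')
  sorted[4] = os$rornns  (last char: 's')
  sorted[5] = rnnsos$ro  (last char: 'o')
  sorted[6] = rornnsos$  (last char: '$')
  sorted[7] = s$rornnso  (last char: 'o')
  sorted[8] = sos$rornn  (last char: 'n')
Last column: srnrso$on
Original string S is at sorted index 6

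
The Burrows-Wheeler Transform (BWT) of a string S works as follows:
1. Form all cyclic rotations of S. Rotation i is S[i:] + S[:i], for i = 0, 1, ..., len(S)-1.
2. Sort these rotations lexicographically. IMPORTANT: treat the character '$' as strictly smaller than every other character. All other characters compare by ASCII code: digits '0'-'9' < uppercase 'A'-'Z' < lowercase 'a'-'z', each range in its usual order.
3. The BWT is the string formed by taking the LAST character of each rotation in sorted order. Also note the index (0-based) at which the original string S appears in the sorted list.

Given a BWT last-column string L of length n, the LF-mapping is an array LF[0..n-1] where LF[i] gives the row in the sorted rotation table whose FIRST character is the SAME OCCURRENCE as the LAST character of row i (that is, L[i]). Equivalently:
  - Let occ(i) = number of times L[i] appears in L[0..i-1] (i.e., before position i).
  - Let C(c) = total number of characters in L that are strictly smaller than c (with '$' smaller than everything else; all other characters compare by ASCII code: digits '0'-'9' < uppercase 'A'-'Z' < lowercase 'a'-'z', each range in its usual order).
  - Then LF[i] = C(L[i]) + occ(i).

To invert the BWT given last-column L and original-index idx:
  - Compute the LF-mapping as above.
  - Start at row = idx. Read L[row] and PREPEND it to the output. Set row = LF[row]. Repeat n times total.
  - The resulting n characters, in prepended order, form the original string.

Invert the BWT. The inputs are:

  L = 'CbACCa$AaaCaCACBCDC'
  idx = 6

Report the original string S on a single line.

Answer: CADaCaCCbAACBaCCaC$

Derivation:
LF mapping: 5 18 1 6 7 14 0 2 15 16 8 17 9 3 10 4 11 13 12
Walk LF starting at row 6, prepending L[row]:
  step 1: row=6, L[6]='$', prepend. Next row=LF[6]=0
  step 2: row=0, L[0]='C', prepend. Next row=LF[0]=5
  step 3: row=5, L[5]='a', prepend. Next row=LF[5]=14
  step 4: row=14, L[14]='C', prepend. Next row=LF[14]=10
  step 5: row=10, L[10]='C', prepend. Next row=LF[10]=8
  step 6: row=8, L[8]='a', prepend. Next row=LF[8]=15
  step 7: row=15, L[15]='B', prepend. Next row=LF[15]=4
  step 8: row=4, L[4]='C', prepend. Next row=LF[4]=7
  step 9: row=7, L[7]='A', prepend. Next row=LF[7]=2
  step 10: row=2, L[2]='A', prepend. Next row=LF[2]=1
  step 11: row=1, L[1]='b', prepend. Next row=LF[1]=18
  step 12: row=18, L[18]='C', prepend. Next row=LF[18]=12
  step 13: row=12, L[12]='C', prepend. Next row=LF[12]=9
  step 14: row=9, L[9]='a', prepend. Next row=LF[9]=16
  step 15: row=16, L[16]='C', prepend. Next row=LF[16]=11
  step 16: row=11, L[11]='a', prepend. Next row=LF[11]=17
  step 17: row=17, L[17]='D', prepend. Next row=LF[17]=13
  step 18: row=13, L[13]='A', prepend. Next row=LF[13]=3
  step 19: row=3, L[3]='C', prepend. Next row=LF[3]=6
Reversed output: CADaCaCCbAACBaCCaC$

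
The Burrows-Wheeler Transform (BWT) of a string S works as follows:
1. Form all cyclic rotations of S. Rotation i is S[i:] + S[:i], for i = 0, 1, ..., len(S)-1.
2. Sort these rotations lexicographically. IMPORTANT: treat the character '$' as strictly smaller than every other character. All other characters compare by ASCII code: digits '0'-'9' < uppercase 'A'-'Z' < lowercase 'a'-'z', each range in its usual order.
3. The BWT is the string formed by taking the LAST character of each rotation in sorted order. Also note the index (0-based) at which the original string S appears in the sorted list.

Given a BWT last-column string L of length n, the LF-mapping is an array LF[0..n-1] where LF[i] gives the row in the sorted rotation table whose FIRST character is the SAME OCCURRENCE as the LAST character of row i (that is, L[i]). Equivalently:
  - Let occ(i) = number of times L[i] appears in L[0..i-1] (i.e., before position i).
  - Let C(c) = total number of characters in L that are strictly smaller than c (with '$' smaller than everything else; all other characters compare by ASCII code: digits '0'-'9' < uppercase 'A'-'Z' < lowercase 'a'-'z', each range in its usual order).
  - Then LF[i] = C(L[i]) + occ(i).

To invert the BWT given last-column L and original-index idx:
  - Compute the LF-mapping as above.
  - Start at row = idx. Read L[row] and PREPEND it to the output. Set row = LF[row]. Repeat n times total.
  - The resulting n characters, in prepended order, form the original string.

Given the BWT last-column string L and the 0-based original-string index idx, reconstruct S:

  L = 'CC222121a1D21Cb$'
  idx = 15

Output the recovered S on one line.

LF mapping: 10 11 5 6 7 1 8 2 14 3 13 9 4 12 15 0
Walk LF starting at row 15, prepending L[row]:
  step 1: row=15, L[15]='$', prepend. Next row=LF[15]=0
  step 2: row=0, L[0]='C', prepend. Next row=LF[0]=10
  step 3: row=10, L[10]='D', prepend. Next row=LF[10]=13
  step 4: row=13, L[13]='C', prepend. Next row=LF[13]=12
  step 5: row=12, L[12]='1', prepend. Next row=LF[12]=4
  step 6: row=4, L[4]='2', prepend. Next row=LF[4]=7
  step 7: row=7, L[7]='1', prepend. Next row=LF[7]=2
  step 8: row=2, L[2]='2', prepend. Next row=LF[2]=5
  step 9: row=5, L[5]='1', prepend. Next row=LF[5]=1
  step 10: row=1, L[1]='C', prepend. Next row=LF[1]=11
  step 11: row=11, L[11]='2', prepend. Next row=LF[11]=9
  step 12: row=9, L[9]='1', prepend. Next row=LF[9]=3
  step 13: row=3, L[3]='2', prepend. Next row=LF[3]=6
  step 14: row=6, L[6]='2', prepend. Next row=LF[6]=8
  step 15: row=8, L[8]='a', prepend. Next row=LF[8]=14
  step 16: row=14, L[14]='b', prepend. Next row=LF[14]=15
Reversed output: ba2212C12121CDC$

Answer: ba2212C12121CDC$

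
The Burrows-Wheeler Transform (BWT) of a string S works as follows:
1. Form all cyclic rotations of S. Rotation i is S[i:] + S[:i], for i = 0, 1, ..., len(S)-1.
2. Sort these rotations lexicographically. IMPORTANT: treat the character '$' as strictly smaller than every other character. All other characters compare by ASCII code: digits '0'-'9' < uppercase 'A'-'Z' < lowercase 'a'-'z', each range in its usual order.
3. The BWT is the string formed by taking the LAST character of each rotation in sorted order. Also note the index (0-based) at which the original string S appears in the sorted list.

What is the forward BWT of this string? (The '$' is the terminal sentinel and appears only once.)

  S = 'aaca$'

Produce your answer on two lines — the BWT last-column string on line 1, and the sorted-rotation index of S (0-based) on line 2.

Answer: ac$aa
2

Derivation:
All 5 rotations (rotation i = S[i:]+S[:i]):
  rot[0] = aaca$
  rot[1] = aca$a
  rot[2] = ca$aa
  rot[3] = a$aac
  rot[4] = $aaca
Sorted (with $ < everything):
  sorted[0] = $aaca  (last char: 'a')
  sorted[1] = a$aac  (last char: 'c')
  sorted[2] = aaca$  (last char: '$')
  sorted[3] = aca$a  (last char: 'a')
  sorted[4] = ca$aa  (last char: 'a')
Last column: ac$aa
Original string S is at sorted index 2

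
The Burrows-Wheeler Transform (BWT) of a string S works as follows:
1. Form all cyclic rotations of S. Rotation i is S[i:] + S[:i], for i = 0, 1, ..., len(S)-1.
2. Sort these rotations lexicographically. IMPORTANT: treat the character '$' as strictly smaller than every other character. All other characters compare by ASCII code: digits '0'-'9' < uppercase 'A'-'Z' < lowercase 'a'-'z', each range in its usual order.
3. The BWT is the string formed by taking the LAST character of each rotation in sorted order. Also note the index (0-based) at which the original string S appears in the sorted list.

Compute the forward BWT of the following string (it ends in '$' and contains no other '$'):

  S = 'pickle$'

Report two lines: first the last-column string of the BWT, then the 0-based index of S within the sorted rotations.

All 7 rotations (rotation i = S[i:]+S[:i]):
  rot[0] = pickle$
  rot[1] = ickle$p
  rot[2] = ckle$pi
  rot[3] = kle$pic
  rot[4] = le$pick
  rot[5] = e$pickl
  rot[6] = $pickle
Sorted (with $ < everything):
  sorted[0] = $pickle  (last char: 'e')
  sorted[1] = ckle$pi  (last char: 'i')
  sorted[2] = e$pickl  (last char: 'l')
  sorted[3] = ickle$p  (last char: 'p')
  sorted[4] = kle$pic  (last char: 'c')
  sorted[5] = le$pick  (last char: 'k')
  sorted[6] = pickle$  (last char: '$')
Last column: eilpck$
Original string S is at sorted index 6

Answer: eilpck$
6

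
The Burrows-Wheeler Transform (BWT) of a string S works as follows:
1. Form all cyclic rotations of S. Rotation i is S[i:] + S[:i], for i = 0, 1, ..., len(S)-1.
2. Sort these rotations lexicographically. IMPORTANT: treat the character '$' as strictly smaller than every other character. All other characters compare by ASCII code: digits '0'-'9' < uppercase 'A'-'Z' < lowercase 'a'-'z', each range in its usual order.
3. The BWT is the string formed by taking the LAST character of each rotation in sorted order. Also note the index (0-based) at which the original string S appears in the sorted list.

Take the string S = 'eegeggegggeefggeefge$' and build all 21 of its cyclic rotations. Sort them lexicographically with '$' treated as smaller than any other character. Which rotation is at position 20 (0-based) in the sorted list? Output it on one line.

All 21 rotations (rotation i = S[i:]+S[:i]):
  rot[0] = eegeggegggeefggeefge$
  rot[1] = egeggegggeefggeefge$e
  rot[2] = geggegggeefggeefge$ee
  rot[3] = eggegggeefggeefge$eeg
  rot[4] = ggegggeefggeefge$eege
  rot[5] = gegggeefggeefge$eegeg
  rot[6] = egggeefggeefge$eegegg
  rot[7] = gggeefggeefge$eegegge
  rot[8] = ggeefggeefge$eegeggeg
  rot[9] = geefggeefge$eegeggegg
  rot[10] = eefggeefge$eegeggeggg
  rot[11] = efggeefge$eegeggeggge
  rot[12] = fggeefge$eegeggegggee
  rot[13] = ggeefge$eegeggegggeef
  rot[14] = geefge$eegeggegggeefg
  rot[15] = eefge$eegeggegggeefgg
  rot[16] = efge$eegeggegggeefgge
  rot[17] = fge$eegeggegggeefggee
  rot[18] = ge$eegeggegggeefggeef
  rot[19] = e$eegeggegggeefggeefg
  rot[20] = $eegeggegggeefggeefge
Sorted (with $ < everything):
  sorted[0] = $eegeggegggeefggeefge
  sorted[1] = e$eegeggegggeefggeefg
  sorted[2] = eefge$eegeggegggeefgg
  sorted[3] = eefggeefge$eegeggeggg
  sorted[4] = eegeggegggeefggeefge$
  sorted[5] = efge$eegeggegggeefgge
  sorted[6] = efggeefge$eegeggeggge
  sorted[7] = egeggegggeefggeefge$e
  sorted[8] = eggegggeefggeefge$eeg
  sorted[9] = egggeefggeefge$eegegg
  sorted[10] = fge$eegeggegggeefggee
  sorted[11] = fggeefge$eegeggegggee
  sorted[12] = ge$eegeggegggeefggeef
  sorted[13] = geefge$eegeggegggeefg
  sorted[14] = geefggeefge$eegeggegg
  sorted[15] = geggegggeefggeefge$ee
  sorted[16] = gegggeefggeefge$eegeg
  sorted[17] = ggeefge$eegeggegggeef
  sorted[18] = ggeefggeefge$eegeggeg
  sorted[19] = ggegggeefggeefge$eege
  sorted[20] = gggeefggeefge$eegegge
sorted[20] = gggeefggeefge$eegegge

Answer: gggeefggeefge$eegegge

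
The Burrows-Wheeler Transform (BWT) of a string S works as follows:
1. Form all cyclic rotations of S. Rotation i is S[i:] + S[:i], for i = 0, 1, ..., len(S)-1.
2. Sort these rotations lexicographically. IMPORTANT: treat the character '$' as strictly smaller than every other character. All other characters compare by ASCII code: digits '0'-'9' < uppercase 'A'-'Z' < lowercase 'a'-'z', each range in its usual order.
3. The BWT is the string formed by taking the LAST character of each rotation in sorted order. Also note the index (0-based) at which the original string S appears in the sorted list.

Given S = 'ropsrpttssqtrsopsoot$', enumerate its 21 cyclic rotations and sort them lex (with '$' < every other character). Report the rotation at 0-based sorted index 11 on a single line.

Answer: rsopsoot$ropsrpttssqt

Derivation:
All 21 rotations (rotation i = S[i:]+S[:i]):
  rot[0] = ropsrpttssqtrsopsoot$
  rot[1] = opsrpttssqtrsopsoot$r
  rot[2] = psrpttssqtrsopsoot$ro
  rot[3] = srpttssqtrsopsoot$rop
  rot[4] = rpttssqtrsopsoot$rops
  rot[5] = pttssqtrsopsoot$ropsr
  rot[6] = ttssqtrsopsoot$ropsrp
  rot[7] = tssqtrsopsoot$ropsrpt
  rot[8] = ssqtrsopsoot$ropsrptt
  rot[9] = sqtrsopsoot$ropsrptts
  rot[10] = qtrsopsoot$ropsrpttss
  rot[11] = trsopsoot$ropsrpttssq
  rot[12] = rsopsoot$ropsrpttssqt
  rot[13] = sopsoot$ropsrpttssqtr
  rot[14] = opsoot$ropsrpttssqtrs
  rot[15] = psoot$ropsrpttssqtrso
  rot[16] = soot$ropsrpttssqtrsop
  rot[17] = oot$ropsrpttssqtrsops
  rot[18] = ot$ropsrpttssqtrsopso
  rot[19] = t$ropsrpttssqtrsopsoo
  rot[20] = $ropsrpttssqtrsopsoot
Sorted (with $ < everything):
  sorted[0] = $ropsrpttssqtrsopsoot
  sorted[1] = oot$ropsrpttssqtrsops
  sorted[2] = opsoot$ropsrpttssqtrs
  sorted[3] = opsrpttssqtrsopsoot$r
  sorted[4] = ot$ropsrpttssqtrsopso
  sorted[5] = psoot$ropsrpttssqtrso
  sorted[6] = psrpttssqtrsopsoot$ro
  sorted[7] = pttssqtrsopsoot$ropsr
  sorted[8] = qtrsopsoot$ropsrpttss
  sorted[9] = ropsrpttssqtrsopsoot$
  sorted[10] = rpttssqtrsopsoot$rops
  sorted[11] = rsopsoot$ropsrpttssqt
  sorted[12] = soot$ropsrpttssqtrsop
  sorted[13] = sopsoot$ropsrpttssqtr
  sorted[14] = sqtrsopsoot$ropsrptts
  sorted[15] = srpttssqtrsopsoot$rop
  sorted[16] = ssqtrsopsoot$ropsrptt
  sorted[17] = t$ropsrpttssqtrsopsoo
  sorted[18] = trsopsoot$ropsrpttssq
  sorted[19] = tssqtrsopsoot$ropsrpt
  sorted[20] = ttssqtrsopsoot$ropsrp
sorted[11] = rsopsoot$ropsrpttssqt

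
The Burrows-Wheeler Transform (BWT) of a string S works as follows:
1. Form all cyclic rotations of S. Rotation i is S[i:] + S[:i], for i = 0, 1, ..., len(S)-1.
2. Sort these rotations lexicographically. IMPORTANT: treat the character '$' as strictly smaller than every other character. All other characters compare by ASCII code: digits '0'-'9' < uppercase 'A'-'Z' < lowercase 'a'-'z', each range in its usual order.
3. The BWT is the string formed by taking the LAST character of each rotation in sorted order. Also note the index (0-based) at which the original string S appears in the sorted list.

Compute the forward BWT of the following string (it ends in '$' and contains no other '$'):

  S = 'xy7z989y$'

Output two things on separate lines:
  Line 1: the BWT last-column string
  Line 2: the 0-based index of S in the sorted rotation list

All 9 rotations (rotation i = S[i:]+S[:i]):
  rot[0] = xy7z989y$
  rot[1] = y7z989y$x
  rot[2] = 7z989y$xy
  rot[3] = z989y$xy7
  rot[4] = 989y$xy7z
  rot[5] = 89y$xy7z9
  rot[6] = 9y$xy7z98
  rot[7] = y$xy7z989
  rot[8] = $xy7z989y
Sorted (with $ < everything):
  sorted[0] = $xy7z989y  (last char: 'y')
  sorted[1] = 7z989y$xy  (last char: 'y')
  sorted[2] = 89y$xy7z9  (last char: '9')
  sorted[3] = 989y$xy7z  (last char: 'z')
  sorted[4] = 9y$xy7z98  (last char: '8')
  sorted[5] = xy7z989y$  (last char: '$')
  sorted[6] = y$xy7z989  (last char: '9')
  sorted[7] = y7z989y$x  (last char: 'x')
  sorted[8] = z989y$xy7  (last char: '7')
Last column: yy9z8$9x7
Original string S is at sorted index 5

Answer: yy9z8$9x7
5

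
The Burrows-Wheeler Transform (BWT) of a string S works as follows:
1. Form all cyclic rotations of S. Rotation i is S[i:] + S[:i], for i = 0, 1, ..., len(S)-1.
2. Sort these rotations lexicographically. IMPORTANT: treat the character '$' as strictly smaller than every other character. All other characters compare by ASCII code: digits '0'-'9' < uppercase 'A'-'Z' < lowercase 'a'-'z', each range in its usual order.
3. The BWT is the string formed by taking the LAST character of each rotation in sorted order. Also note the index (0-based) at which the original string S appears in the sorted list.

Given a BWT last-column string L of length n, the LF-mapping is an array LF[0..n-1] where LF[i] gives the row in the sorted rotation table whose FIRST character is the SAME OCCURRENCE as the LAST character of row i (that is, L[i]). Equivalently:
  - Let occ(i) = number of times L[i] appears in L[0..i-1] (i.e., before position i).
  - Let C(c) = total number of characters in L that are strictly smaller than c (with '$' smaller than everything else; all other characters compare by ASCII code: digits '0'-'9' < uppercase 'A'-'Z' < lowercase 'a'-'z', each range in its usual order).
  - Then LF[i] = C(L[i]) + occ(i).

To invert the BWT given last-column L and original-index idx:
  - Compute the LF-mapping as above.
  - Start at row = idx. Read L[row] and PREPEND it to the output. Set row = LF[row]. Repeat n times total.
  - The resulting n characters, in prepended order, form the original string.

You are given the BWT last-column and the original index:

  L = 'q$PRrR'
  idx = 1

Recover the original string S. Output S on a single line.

Answer: PRRrq$

Derivation:
LF mapping: 4 0 1 2 5 3
Walk LF starting at row 1, prepending L[row]:
  step 1: row=1, L[1]='$', prepend. Next row=LF[1]=0
  step 2: row=0, L[0]='q', prepend. Next row=LF[0]=4
  step 3: row=4, L[4]='r', prepend. Next row=LF[4]=5
  step 4: row=5, L[5]='R', prepend. Next row=LF[5]=3
  step 5: row=3, L[3]='R', prepend. Next row=LF[3]=2
  step 6: row=2, L[2]='P', prepend. Next row=LF[2]=1
Reversed output: PRRrq$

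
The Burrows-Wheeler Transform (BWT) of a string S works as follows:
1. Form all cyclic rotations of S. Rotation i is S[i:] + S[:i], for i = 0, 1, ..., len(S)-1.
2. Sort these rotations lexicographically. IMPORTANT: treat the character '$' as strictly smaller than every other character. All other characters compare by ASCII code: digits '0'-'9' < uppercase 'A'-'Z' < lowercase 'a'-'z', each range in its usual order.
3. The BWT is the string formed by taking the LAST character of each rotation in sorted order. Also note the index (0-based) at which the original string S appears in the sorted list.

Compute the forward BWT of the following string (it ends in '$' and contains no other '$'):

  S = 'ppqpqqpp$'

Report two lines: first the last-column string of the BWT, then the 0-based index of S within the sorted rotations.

All 9 rotations (rotation i = S[i:]+S[:i]):
  rot[0] = ppqpqqpp$
  rot[1] = pqpqqpp$p
  rot[2] = qpqqpp$pp
  rot[3] = pqqpp$ppq
  rot[4] = qqpp$ppqp
  rot[5] = qpp$ppqpq
  rot[6] = pp$ppqpqq
  rot[7] = p$ppqpqqp
  rot[8] = $ppqpqqpp
Sorted (with $ < everything):
  sorted[0] = $ppqpqqpp  (last char: 'p')
  sorted[1] = p$ppqpqqp  (last char: 'p')
  sorted[2] = pp$ppqpqq  (last char: 'q')
  sorted[3] = ppqpqqpp$  (last char: '$')
  sorted[4] = pqpqqpp$p  (last char: 'p')
  sorted[5] = pqqpp$ppq  (last char: 'q')
  sorted[6] = qpp$ppqpq  (last char: 'q')
  sorted[7] = qpqqpp$pp  (last char: 'p')
  sorted[8] = qqpp$ppqp  (last char: 'p')
Last column: ppq$pqqpp
Original string S is at sorted index 3

Answer: ppq$pqqpp
3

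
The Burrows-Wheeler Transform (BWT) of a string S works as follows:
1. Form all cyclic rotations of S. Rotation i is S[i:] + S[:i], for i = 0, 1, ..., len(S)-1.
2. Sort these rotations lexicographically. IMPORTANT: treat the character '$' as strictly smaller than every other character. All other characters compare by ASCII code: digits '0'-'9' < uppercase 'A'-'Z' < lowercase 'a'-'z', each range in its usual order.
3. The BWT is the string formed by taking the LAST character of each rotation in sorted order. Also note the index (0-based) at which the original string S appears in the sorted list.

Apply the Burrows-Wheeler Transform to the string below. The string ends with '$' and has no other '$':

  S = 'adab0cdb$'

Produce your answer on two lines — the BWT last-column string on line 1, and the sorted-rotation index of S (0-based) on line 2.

All 9 rotations (rotation i = S[i:]+S[:i]):
  rot[0] = adab0cdb$
  rot[1] = dab0cdb$a
  rot[2] = ab0cdb$ad
  rot[3] = b0cdb$ada
  rot[4] = 0cdb$adab
  rot[5] = cdb$adab0
  rot[6] = db$adab0c
  rot[7] = b$adab0cd
  rot[8] = $adab0cdb
Sorted (with $ < everything):
  sorted[0] = $adab0cdb  (last char: 'b')
  sorted[1] = 0cdb$adab  (last char: 'b')
  sorted[2] = ab0cdb$ad  (last char: 'd')
  sorted[3] = adab0cdb$  (last char: '$')
  sorted[4] = b$adab0cd  (last char: 'd')
  sorted[5] = b0cdb$ada  (last char: 'a')
  sorted[6] = cdb$adab0  (last char: '0')
  sorted[7] = dab0cdb$a  (last char: 'a')
  sorted[8] = db$adab0c  (last char: 'c')
Last column: bbd$da0ac
Original string S is at sorted index 3

Answer: bbd$da0ac
3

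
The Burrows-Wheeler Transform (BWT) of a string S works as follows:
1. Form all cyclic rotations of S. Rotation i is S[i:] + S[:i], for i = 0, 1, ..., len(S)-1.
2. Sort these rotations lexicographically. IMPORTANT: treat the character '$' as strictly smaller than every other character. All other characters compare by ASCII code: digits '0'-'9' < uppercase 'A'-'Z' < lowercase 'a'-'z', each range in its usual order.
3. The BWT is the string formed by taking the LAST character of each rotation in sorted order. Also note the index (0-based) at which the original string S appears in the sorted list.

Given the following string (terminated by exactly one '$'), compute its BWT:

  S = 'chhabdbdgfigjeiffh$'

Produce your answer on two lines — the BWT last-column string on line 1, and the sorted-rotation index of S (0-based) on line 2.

Answer: hhad$bbjifgdifhcefg
4

Derivation:
All 19 rotations (rotation i = S[i:]+S[:i]):
  rot[0] = chhabdbdgfigjeiffh$
  rot[1] = hhabdbdgfigjeiffh$c
  rot[2] = habdbdgfigjeiffh$ch
  rot[3] = abdbdgfigjeiffh$chh
  rot[4] = bdbdgfigjeiffh$chha
  rot[5] = dbdgfigjeiffh$chhab
  rot[6] = bdgfigjeiffh$chhabd
  rot[7] = dgfigjeiffh$chhabdb
  rot[8] = gfigjeiffh$chhabdbd
  rot[9] = figjeiffh$chhabdbdg
  rot[10] = igjeiffh$chhabdbdgf
  rot[11] = gjeiffh$chhabdbdgfi
  rot[12] = jeiffh$chhabdbdgfig
  rot[13] = eiffh$chhabdbdgfigj
  rot[14] = iffh$chhabdbdgfigje
  rot[15] = ffh$chhabdbdgfigjei
  rot[16] = fh$chhabdbdgfigjeif
  rot[17] = h$chhabdbdgfigjeiff
  rot[18] = $chhabdbdgfigjeiffh
Sorted (with $ < everything):
  sorted[0] = $chhabdbdgfigjeiffh  (last char: 'h')
  sorted[1] = abdbdgfigjeiffh$chh  (last char: 'h')
  sorted[2] = bdbdgfigjeiffh$chha  (last char: 'a')
  sorted[3] = bdgfigjeiffh$chhabd  (last char: 'd')
  sorted[4] = chhabdbdgfigjeiffh$  (last char: '$')
  sorted[5] = dbdgfigjeiffh$chhab  (last char: 'b')
  sorted[6] = dgfigjeiffh$chhabdb  (last char: 'b')
  sorted[7] = eiffh$chhabdbdgfigj  (last char: 'j')
  sorted[8] = ffh$chhabdbdgfigjei  (last char: 'i')
  sorted[9] = fh$chhabdbdgfigjeif  (last char: 'f')
  sorted[10] = figjeiffh$chhabdbdg  (last char: 'g')
  sorted[11] = gfigjeiffh$chhabdbd  (last char: 'd')
  sorted[12] = gjeiffh$chhabdbdgfi  (last char: 'i')
  sorted[13] = h$chhabdbdgfigjeiff  (last char: 'f')
  sorted[14] = habdbdgfigjeiffh$ch  (last char: 'h')
  sorted[15] = hhabdbdgfigjeiffh$c  (last char: 'c')
  sorted[16] = iffh$chhabdbdgfigje  (last char: 'e')
  sorted[17] = igjeiffh$chhabdbdgf  (last char: 'f')
  sorted[18] = jeiffh$chhabdbdgfig  (last char: 'g')
Last column: hhad$bbjifgdifhcefg
Original string S is at sorted index 4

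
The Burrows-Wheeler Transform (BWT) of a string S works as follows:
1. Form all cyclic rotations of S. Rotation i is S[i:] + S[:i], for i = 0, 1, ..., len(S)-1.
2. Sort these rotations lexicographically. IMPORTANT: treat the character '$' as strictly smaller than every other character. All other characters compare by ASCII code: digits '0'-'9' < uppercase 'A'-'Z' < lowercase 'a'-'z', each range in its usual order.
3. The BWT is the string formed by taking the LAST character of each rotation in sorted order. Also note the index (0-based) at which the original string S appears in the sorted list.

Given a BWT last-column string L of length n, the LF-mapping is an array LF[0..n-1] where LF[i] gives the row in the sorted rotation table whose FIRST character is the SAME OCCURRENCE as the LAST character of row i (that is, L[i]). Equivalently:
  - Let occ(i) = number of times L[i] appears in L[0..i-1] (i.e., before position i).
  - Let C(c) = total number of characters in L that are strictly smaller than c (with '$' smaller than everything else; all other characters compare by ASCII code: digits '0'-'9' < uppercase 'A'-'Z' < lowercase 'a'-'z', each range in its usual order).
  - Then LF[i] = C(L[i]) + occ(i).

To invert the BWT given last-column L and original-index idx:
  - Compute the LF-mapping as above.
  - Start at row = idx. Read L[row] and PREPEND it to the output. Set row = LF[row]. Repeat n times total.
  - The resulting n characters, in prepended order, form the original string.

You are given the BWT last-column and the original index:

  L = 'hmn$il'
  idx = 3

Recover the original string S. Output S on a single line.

Answer: lnimh$

Derivation:
LF mapping: 1 4 5 0 2 3
Walk LF starting at row 3, prepending L[row]:
  step 1: row=3, L[3]='$', prepend. Next row=LF[3]=0
  step 2: row=0, L[0]='h', prepend. Next row=LF[0]=1
  step 3: row=1, L[1]='m', prepend. Next row=LF[1]=4
  step 4: row=4, L[4]='i', prepend. Next row=LF[4]=2
  step 5: row=2, L[2]='n', prepend. Next row=LF[2]=5
  step 6: row=5, L[5]='l', prepend. Next row=LF[5]=3
Reversed output: lnimh$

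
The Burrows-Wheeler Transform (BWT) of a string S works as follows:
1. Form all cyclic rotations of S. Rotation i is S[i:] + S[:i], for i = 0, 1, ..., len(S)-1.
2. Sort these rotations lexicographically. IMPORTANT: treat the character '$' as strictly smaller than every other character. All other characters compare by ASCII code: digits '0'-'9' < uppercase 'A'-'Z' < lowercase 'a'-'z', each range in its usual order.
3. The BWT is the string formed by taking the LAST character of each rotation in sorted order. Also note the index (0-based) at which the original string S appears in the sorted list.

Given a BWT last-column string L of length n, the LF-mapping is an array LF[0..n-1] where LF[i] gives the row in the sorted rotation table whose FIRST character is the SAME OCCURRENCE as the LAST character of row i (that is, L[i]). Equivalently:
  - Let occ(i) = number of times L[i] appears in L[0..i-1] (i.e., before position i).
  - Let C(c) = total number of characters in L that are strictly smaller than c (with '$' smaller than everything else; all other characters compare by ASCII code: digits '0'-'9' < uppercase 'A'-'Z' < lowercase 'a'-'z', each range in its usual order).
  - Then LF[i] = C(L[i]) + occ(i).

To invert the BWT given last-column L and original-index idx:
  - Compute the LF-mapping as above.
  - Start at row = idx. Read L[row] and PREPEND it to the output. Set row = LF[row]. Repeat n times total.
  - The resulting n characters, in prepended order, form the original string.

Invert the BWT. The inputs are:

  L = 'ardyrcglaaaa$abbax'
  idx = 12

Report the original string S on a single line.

LF mapping: 1 14 11 17 15 10 12 13 2 3 4 5 0 6 8 9 7 16
Walk LF starting at row 12, prepending L[row]:
  step 1: row=12, L[12]='$', prepend. Next row=LF[12]=0
  step 2: row=0, L[0]='a', prepend. Next row=LF[0]=1
  step 3: row=1, L[1]='r', prepend. Next row=LF[1]=14
  step 4: row=14, L[14]='b', prepend. Next row=LF[14]=8
  step 5: row=8, L[8]='a', prepend. Next row=LF[8]=2
  step 6: row=2, L[2]='d', prepend. Next row=LF[2]=11
  step 7: row=11, L[11]='a', prepend. Next row=LF[11]=5
  step 8: row=5, L[5]='c', prepend. Next row=LF[5]=10
  step 9: row=10, L[10]='a', prepend. Next row=LF[10]=4
  step 10: row=4, L[4]='r', prepend. Next row=LF[4]=15
  step 11: row=15, L[15]='b', prepend. Next row=LF[15]=9
  step 12: row=9, L[9]='a', prepend. Next row=LF[9]=3
  step 13: row=3, L[3]='y', prepend. Next row=LF[3]=17
  step 14: row=17, L[17]='x', prepend. Next row=LF[17]=16
  step 15: row=16, L[16]='a', prepend. Next row=LF[16]=7
  step 16: row=7, L[7]='l', prepend. Next row=LF[7]=13
  step 17: row=13, L[13]='a', prepend. Next row=LF[13]=6
  step 18: row=6, L[6]='g', prepend. Next row=LF[6]=12
Reversed output: galaxyabracadabra$

Answer: galaxyabracadabra$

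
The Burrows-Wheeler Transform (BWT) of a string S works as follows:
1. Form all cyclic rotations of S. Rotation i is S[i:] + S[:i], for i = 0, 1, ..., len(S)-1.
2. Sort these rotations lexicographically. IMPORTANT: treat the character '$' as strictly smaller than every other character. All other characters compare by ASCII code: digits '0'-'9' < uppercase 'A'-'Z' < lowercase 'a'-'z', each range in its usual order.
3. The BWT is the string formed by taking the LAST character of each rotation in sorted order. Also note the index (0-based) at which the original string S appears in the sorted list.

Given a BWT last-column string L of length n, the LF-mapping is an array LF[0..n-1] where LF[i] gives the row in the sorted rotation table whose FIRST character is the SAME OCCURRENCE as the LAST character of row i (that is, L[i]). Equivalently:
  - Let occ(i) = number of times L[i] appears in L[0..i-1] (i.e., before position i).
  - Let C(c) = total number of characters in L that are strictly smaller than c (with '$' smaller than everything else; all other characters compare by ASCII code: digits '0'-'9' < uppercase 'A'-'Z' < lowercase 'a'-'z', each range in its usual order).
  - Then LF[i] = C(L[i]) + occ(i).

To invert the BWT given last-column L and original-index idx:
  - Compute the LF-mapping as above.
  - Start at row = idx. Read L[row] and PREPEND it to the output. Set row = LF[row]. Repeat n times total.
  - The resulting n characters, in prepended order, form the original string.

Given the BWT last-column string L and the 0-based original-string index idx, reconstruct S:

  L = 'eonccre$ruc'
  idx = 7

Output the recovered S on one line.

LF mapping: 4 7 6 1 2 8 5 0 9 10 3
Walk LF starting at row 7, prepending L[row]:
  step 1: row=7, L[7]='$', prepend. Next row=LF[7]=0
  step 2: row=0, L[0]='e', prepend. Next row=LF[0]=4
  step 3: row=4, L[4]='c', prepend. Next row=LF[4]=2
  step 4: row=2, L[2]='n', prepend. Next row=LF[2]=6
  step 5: row=6, L[6]='e', prepend. Next row=LF[6]=5
  step 6: row=5, L[5]='r', prepend. Next row=LF[5]=8
  step 7: row=8, L[8]='r', prepend. Next row=LF[8]=9
  step 8: row=9, L[9]='u', prepend. Next row=LF[9]=10
  step 9: row=10, L[10]='c', prepend. Next row=LF[10]=3
  step 10: row=3, L[3]='c', prepend. Next row=LF[3]=1
  step 11: row=1, L[1]='o', prepend. Next row=LF[1]=7
Reversed output: occurrence$

Answer: occurrence$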